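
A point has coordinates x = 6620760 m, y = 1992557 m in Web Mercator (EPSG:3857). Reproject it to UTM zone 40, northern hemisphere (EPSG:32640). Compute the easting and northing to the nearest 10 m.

E 762670 m, N 1949330 m

Web Mercator inverse (R = 6378137 m) → φ = 17.61519901°, λ = 59.47529900°.
UTM 40N forward: E = 762671.308 m, N = 1949331.332 m.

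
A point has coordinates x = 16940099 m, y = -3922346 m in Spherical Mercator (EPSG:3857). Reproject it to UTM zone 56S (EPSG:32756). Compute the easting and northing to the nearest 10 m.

Web Mercator inverse (R = 6378137 m) → φ = -33.20349669°, λ = 152.17549846°.
UTM 56S forward: E = 423154.729 m, N = 6325850.230 m.

E 423150 m, N 6325850 m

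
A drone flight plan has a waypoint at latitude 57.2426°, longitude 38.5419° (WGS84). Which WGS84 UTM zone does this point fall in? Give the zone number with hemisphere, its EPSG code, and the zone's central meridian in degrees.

Zone 37N (EPSG:32637), central meridian 39°

UTM zone = ⌊(λ + 180)/6⌋ + 1; 38.5419° ∈ [36°, 42°) → zone 37.
Hemisphere: N (φ ≥ 0).
Central meridian λ₀ = 6×37 − 183 = 39°.
EPSG code: 32637.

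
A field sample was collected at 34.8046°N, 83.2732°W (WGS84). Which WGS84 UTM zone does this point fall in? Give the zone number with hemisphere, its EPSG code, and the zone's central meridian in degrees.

UTM zone = ⌊(λ + 180)/6⌋ + 1; -83.2732° ∈ [-84°, -78°) → zone 17.
Hemisphere: N (φ ≥ 0).
Central meridian λ₀ = 6×17 − 183 = -81°.
EPSG code: 32617.

Zone 17N (EPSG:32617), central meridian -81°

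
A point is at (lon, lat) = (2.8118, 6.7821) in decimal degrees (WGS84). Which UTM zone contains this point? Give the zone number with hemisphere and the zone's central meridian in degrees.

UTM zone = ⌊(λ + 180)/6⌋ + 1; 2.8118° ∈ [0°, 6°) → zone 31.
Hemisphere: N (φ ≥ 0).
Central meridian λ₀ = 6×31 − 183 = 3°.

Zone 31N, central meridian 3°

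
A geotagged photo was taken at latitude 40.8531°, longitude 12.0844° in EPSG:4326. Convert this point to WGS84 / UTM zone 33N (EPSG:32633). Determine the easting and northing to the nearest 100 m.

Zone 33 central meridian λ₀ = 6×33 − 183 = 15°; Δλ = -2.9156°.
Transverse Mercator on WGS84 with k₀ = 0.9996 gives E = 254234.474 m, N = 4526542.182 m.

E 254200 m, N 4526500 m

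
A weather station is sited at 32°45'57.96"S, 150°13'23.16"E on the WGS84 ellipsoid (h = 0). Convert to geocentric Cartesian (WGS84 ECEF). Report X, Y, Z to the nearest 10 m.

X -4659720 m, Y 2666160 m, Z -3432170 m

WGS84: a = 6378137 m, e² = 0.006694380; N(φ) = a/√(1−e²sin²φ) = 6384399.480 m.
X = (N+h)·cosφ·cosλ = -4659724.735 m; Y = (N+h)·cosφ·sinλ = 2666155.241 m; Z = (N(1−e²)+h)·sinφ = -3432174.694 m.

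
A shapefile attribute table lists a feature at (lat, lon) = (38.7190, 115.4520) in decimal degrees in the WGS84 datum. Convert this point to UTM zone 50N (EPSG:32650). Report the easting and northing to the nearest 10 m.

Zone 50 central meridian λ₀ = 6×50 − 183 = 117°; Δλ = -1.5480°.
Transverse Mercator on WGS84 with k₀ = 0.9996 gives E = 365423.790 m, N = 4286731.761 m.

E 365420 m, N 4286730 m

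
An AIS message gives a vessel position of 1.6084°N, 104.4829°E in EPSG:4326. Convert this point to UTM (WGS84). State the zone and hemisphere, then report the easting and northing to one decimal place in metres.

Longitude 104.4829° lies in the 6° band [102°, 108°), giving zone 48; latitude is north of the equator, so 48N.
Zone 48 central meridian λ₀ = 6×48 − 183 = 105°; Δλ = -0.5171°.
Transverse Mercator on WGS84 with k₀ = 0.9996 gives E = 442481.4503 m, N = 177784.280 m.

Zone 48N: E 442481.5 m, N 177784.3 m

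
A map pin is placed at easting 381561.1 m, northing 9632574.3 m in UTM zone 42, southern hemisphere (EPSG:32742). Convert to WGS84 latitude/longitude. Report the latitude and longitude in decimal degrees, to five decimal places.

lat -3.32360°, lon 67.93390°

Zone 42S: λ₀ = 69°, k₀ = 0.9996, false easting 500000 m, false northing 10000000 m.
Meridian distance M = (N − FN)/k₀ = -367572.7 m.
Inverse transverse Mercator on WGS84 gives φ = -3.32360014°, λ = 67.93389974°.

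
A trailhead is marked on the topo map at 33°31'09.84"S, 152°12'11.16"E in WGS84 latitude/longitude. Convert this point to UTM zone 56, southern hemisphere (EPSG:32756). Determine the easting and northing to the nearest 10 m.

E 426000 m, N 6290850 m

Zone 56 central meridian λ₀ = 6×56 − 183 = 153°; Δλ = -0.7969°.
Transverse Mercator on WGS84 with k₀ = 0.9996 gives E = 425995.222 m, N = 6290845.707 m.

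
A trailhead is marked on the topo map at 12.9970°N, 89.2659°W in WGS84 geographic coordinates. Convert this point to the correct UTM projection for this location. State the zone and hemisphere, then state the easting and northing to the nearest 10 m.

Longitude -89.2659° lies in the 6° band [-90°, -84°), giving zone 16; latitude is north of the equator, so 16N.
Zone 16 central meridian λ₀ = 6×16 − 183 = -87°; Δλ = -2.2659°.
Transverse Mercator on WGS84 with k₀ = 0.9996 gives E = 254221.787 m, N = 1437897.385 m.

Zone 16N: E 254220 m, N 1437900 m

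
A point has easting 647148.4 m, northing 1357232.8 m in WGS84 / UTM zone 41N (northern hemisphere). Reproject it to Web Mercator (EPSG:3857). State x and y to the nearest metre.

Unproject from UTM 41N (λ₀ = 63°) → φ = 12.27410020°, λ = 64.35300012°.
Web Mercator (R = 6378137 m): x = 7163743.204 m, y = 1376918.764 m.

x 7163743 m, y 1376919 m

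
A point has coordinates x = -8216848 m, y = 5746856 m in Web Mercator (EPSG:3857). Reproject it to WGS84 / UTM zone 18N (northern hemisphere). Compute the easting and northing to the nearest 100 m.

Web Mercator inverse (R = 6378137 m) → φ = 45.79060008°, λ = -73.81320146°.
UTM 18N forward: E = 592242.428 m, N = 5071466.981 m.

E 592200 m, N 5071500 m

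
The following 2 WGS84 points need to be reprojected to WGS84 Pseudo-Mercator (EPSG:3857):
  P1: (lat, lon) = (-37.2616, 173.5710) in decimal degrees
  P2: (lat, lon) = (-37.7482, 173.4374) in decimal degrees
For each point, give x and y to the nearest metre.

Web Mercator: x = R·λ, y = R·ln tan(π/4+φ/2), R = 6378137 m.
P1 (-37.2616°, 173.5710°) → (19321835.336, -4475633.453) m.
P2 (-37.7482°, 173.4374°) → (19306963.053, -4543915.732) m.

P1: x 19321835 m, y -4475633 m; P2: x 19306963 m, y -4543916 m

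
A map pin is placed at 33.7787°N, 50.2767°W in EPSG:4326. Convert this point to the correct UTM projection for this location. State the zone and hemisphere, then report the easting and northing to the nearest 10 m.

Zone 22N: E 566970 m, N 3737850 m

Longitude -50.2767° lies in the 6° band [-54°, -48°), giving zone 22; latitude is north of the equator, so 22N.
Zone 22 central meridian λ₀ = 6×22 − 183 = -51°; Δλ = +0.7233°.
Transverse Mercator on WGS84 with k₀ = 0.9996 gives E = 566968.587 m, N = 3737854.140 m.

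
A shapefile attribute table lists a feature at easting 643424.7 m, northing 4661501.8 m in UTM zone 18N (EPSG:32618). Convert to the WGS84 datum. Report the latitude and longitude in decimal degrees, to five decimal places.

lat 42.09250°, lon -73.26570°

Zone 18N: λ₀ = -75°, k₀ = 0.9996, false easting 500000 m.
Meridian distance M = (N − FN)/k₀ = 4663367.1 m.
Inverse transverse Mercator on WGS84 gives φ = 42.09250016°, λ = -73.26569952°.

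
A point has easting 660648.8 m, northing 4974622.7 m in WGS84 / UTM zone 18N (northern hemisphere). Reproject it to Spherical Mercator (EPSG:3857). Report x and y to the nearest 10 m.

Unproject from UTM 18N (λ₀ = -75°) → φ = 44.90689983°, λ = -72.96500022°.
Web Mercator (R = 6378137 m): x = -8122426.670 m, y = 5606876.659 m.

x -8122430 m, y 5606880 m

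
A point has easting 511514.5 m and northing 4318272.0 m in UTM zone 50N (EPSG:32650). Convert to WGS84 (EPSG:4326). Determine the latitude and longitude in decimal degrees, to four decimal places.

Zone 50N: λ₀ = 117°, k₀ = 0.9996, false easting 500000 m.
Meridian distance M = (N − FN)/k₀ = 4320000.0 m.
Inverse transverse Mercator on WGS84 gives φ = 39.01339991°, λ = 117.13299962°.

lat 39.0134°, lon 117.1330°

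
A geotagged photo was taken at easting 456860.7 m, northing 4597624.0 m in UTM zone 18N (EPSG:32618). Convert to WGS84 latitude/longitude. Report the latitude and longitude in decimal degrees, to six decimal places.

Zone 18N: λ₀ = -75°, k₀ = 0.9996, false easting 500000 m.
Meridian distance M = (N − FN)/k₀ = 4599463.8 m.
Inverse transverse Mercator on WGS84 gives φ = 41.52910041°, λ = -75.51709947°.

lat 41.529100°, lon -75.517099°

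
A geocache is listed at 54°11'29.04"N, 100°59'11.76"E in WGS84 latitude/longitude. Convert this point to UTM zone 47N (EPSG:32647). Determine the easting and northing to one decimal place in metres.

Zone 47 central meridian λ₀ = 6×47 − 183 = 99°; Δλ = +1.9866°.
Transverse Mercator on WGS84 with k₀ = 0.9996 gives E = 629614.466 m, N = 6006639.865 m.

E 629614.5 m, N 6006639.9 m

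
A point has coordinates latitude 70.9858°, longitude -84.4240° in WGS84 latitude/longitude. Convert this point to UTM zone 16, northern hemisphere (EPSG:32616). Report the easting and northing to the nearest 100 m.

Zone 16 central meridian λ₀ = 6×16 − 183 = -87°; Δλ = +2.5760°.
Transverse Mercator on WGS84 with k₀ = 0.9996 gives E = 593645.239 m, N = 7877803.721 m.

E 593600 m, N 7877800 m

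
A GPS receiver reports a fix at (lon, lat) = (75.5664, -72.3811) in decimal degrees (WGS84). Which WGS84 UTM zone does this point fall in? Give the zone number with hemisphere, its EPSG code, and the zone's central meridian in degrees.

Zone 43S (EPSG:32743), central meridian 75°

UTM zone = ⌊(λ + 180)/6⌋ + 1; 75.5664° ∈ [72°, 78°) → zone 43.
Hemisphere: S (φ < 0).
Central meridian λ₀ = 6×43 − 183 = 75°.
EPSG code: 32743.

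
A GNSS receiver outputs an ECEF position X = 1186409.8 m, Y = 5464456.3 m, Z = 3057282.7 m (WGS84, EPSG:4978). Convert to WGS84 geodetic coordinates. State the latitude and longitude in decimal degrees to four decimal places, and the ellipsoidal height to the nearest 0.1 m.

lat 28.8298°, lon 77.7504°, h -220.1 m

λ = atan2(Y, X) = 77.75040018°; p = √(X²+Y²) = 5591766.3 m.
Bowring's method on WGS84 (a = 6378137 m, b = 6356752.314 m) gives φ = 28.82980008°, h = -220.060 m.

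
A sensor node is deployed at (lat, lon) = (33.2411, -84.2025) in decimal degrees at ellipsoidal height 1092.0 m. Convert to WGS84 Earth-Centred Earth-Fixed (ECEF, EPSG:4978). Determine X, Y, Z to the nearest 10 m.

WGS84: a = 6378137 m, e² = 0.006694380; N(φ) = a/√(1−e²sin²φ) = 6384561.657 m.
X = (N+h)·cosφ·cosλ = 539487.360 m; Y = (N+h)·cosφ·sinλ = -5313460.093 m; Z = (N(1−e²)+h)·sinφ = 3476952.229 m.

X 539490 m, Y -5313460 m, Z 3476950 m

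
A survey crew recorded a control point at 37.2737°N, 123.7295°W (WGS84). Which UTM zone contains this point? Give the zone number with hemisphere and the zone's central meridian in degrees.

UTM zone = ⌊(λ + 180)/6⌋ + 1; -123.7295° ∈ [-126°, -120°) → zone 10.
Hemisphere: N (φ ≥ 0).
Central meridian λ₀ = 6×10 − 183 = -123°.

Zone 10N, central meridian -123°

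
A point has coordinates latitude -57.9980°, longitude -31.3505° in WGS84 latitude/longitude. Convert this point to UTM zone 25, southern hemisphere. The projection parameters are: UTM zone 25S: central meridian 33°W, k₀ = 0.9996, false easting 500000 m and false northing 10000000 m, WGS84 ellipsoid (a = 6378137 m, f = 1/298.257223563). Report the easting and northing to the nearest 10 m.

Zone 25 central meridian λ₀ = 6×25 − 183 = -33°; Δλ = +1.6495°.
Transverse Mercator on WGS84 with k₀ = 0.9996 gives E = 597500.178 m, N = 3570322.189 m.

E 597500 m, N 3570320 m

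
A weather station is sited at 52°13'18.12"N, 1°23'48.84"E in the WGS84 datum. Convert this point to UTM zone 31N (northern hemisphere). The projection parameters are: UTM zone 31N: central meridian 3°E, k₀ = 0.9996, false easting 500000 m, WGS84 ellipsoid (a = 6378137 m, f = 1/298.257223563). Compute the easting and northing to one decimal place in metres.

E 390494.4 m, N 5786907.8 m

Zone 31 central meridian λ₀ = 6×31 − 183 = 3°; Δλ = -1.6031°.
Transverse Mercator on WGS84 with k₀ = 0.9996 gives E = 390494.357 m, N = 5786907.756 m.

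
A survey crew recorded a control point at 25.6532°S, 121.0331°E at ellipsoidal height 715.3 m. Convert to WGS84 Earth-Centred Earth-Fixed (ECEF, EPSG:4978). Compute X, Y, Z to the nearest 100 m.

WGS84: a = 6378137 m, e² = 0.006694380; N(φ) = a/√(1−e²sin²φ) = 6382142.016 m.
X = (N+h)·cosφ·cosλ = -2966225.858 m; Y = (N+h)·cosφ·sinλ = 4930175.064 m; Z = (N(1−e²)+h)·sinφ = -2744788.867 m.

X -2966200 m, Y 4930200 m, Z -2744800 m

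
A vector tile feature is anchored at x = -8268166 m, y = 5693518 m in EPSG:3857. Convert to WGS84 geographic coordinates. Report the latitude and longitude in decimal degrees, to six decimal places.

R = 6378137 m. λ = x/R = -74.27419889°.
φ = 2·arctan(exp(y/R)) − 90° = 2·arctan(2.44162) − 90° = 45.45550022°.

lat 45.455500°, lon -74.274199°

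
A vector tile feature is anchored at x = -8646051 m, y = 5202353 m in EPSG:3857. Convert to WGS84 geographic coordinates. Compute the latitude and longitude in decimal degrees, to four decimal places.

R = 6378137 m. λ = x/R = -77.66879761°.
φ = 2·arctan(exp(y/R)) − 90° = 2·arctan(2.26065) − 90° = 42.27560128°.

lat 42.2756°, lon -77.6688°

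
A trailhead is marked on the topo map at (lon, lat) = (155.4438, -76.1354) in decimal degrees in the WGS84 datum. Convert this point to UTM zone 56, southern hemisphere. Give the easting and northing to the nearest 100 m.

Zone 56 central meridian λ₀ = 6×56 − 183 = 153°; Δλ = +2.4438°.
Transverse Mercator on WGS84 with k₀ = 0.9996 gives E = 565352.031 m, N = 1548352.839 m.

E 565400 m, N 1548400 m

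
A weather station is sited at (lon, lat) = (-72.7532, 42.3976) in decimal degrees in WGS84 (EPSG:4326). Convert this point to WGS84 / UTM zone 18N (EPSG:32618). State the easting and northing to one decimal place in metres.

Zone 18 central meridian λ₀ = 6×18 − 183 = -75°; Δλ = +2.2468°.
Transverse Mercator on WGS84 with k₀ = 0.9996 gives E = 684916.184 m, N = 4696368.169 m.

E 684916.2 m, N 4696368.2 m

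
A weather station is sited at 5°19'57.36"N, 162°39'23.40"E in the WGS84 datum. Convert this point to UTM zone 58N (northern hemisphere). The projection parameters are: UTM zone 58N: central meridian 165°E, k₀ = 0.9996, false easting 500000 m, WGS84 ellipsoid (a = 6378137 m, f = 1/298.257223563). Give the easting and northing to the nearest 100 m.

E 240300 m, N 589900 m

Zone 58 central meridian λ₀ = 6×58 − 183 = 165°; Δλ = -2.3435°.
Transverse Mercator on WGS84 with k₀ = 0.9996 gives E = 240276.592 m, N = 589923.436 m.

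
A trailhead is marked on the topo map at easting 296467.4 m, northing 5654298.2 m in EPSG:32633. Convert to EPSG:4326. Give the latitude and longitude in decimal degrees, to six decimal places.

Zone 33N: λ₀ = 15°, k₀ = 0.9996, false easting 500000 m.
Meridian distance M = (N − FN)/k₀ = 5656560.8 m.
Inverse transverse Mercator on WGS84 gives φ = 51.00419994°, λ = 12.09890006°.

lat 51.004200°, lon 12.098900°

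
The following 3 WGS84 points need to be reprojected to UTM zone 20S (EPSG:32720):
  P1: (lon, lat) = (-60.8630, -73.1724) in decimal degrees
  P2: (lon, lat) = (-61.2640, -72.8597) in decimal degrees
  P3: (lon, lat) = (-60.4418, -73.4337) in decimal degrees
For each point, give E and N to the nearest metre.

P1: E 569039 m, N 1879056 m; P2: E 557098 m, N 1914344 m; P3: E 581393 m, N 1849397 m

UTM zone 20S: λ₀ = -63°, k₀ = 0.9996.
P1 (-73.1724°, -60.8630°) → (569038.610, 1879055.793) m.
P2 (-72.8597°, -61.2640°) → (557098.191, 1914344.301) m.
P3 (-73.4337°, -60.4418°) → (581392.706, 1849396.723) m.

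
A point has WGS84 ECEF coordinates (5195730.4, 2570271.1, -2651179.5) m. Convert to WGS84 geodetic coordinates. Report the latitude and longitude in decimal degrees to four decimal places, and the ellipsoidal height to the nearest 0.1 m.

λ = atan2(Y, X) = 26.32109984°; p = √(X²+Y²) = 5796715.3 m.
Bowring's method on WGS84 (a = 6378137 m, b = 6356752.314 m) gives φ = -24.72330022°, h = -203.758 m.

lat -24.7233°, lon 26.3211°, h -203.8 m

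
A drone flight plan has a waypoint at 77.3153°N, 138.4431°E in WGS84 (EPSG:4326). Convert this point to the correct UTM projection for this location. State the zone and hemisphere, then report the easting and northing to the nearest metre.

Longitude 138.4431° lies in the 6° band [138°, 144°), giving zone 54; latitude is north of the equator, so 54N.
Zone 54 central meridian λ₀ = 6×54 − 183 = 141°; Δλ = -2.5569°.
Transverse Mercator on WGS84 with k₀ = 0.9996 gives E = 437342.512 m, N = 8583322.826 m.

Zone 54N: E 437343 m, N 8583323 m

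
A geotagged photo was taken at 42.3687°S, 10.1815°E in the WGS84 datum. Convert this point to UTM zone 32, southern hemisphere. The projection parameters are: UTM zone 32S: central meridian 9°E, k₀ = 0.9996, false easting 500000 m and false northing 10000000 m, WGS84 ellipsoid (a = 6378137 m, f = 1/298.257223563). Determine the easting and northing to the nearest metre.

Zone 32 central meridian λ₀ = 6×32 − 183 = 9°; Δλ = +1.1815°.
Transverse Mercator on WGS84 with k₀ = 0.9996 gives E = 597282.785 m, N = 5308610.120 m.

E 597283 m, N 5308610 m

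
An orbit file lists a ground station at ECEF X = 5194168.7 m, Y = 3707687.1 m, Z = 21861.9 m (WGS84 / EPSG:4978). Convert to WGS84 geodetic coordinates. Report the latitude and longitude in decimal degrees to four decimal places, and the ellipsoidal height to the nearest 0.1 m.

λ = atan2(Y, X) = 35.51989988°; p = √(X²+Y²) = 6381718.6 m.
Bowring's method on WGS84 (a = 6378137 m, b = 6356752.314 m) gives φ = 0.19759985°, h = 3619.285 m.

lat 0.1976°, lon 35.5199°, h 3619.3 m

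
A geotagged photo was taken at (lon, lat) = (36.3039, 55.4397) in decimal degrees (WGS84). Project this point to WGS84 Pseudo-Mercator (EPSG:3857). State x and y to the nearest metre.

Web Mercator is spherical with R = a = 6378137 m.
x = R·λ = 6378137 × 0.633622586 = 4041331.662 m.
y = R·ln tan(π/4 + φ/2) = 6378137 × 1.167688128 = 7447674.854 m.

x 4041332 m, y 7447675 m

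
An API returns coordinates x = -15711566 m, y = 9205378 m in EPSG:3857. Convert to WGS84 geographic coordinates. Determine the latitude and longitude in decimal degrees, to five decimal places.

R = 6378137 m. λ = x/R = -141.13939875°.
φ = 2·arctan(exp(y/R)) − 90° = 2·arctan(4.23452) − 90° = 63.42559948°.

lat 63.42560°, lon -141.13940°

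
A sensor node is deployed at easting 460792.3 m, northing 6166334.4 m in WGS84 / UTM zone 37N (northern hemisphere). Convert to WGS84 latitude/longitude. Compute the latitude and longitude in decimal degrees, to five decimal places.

Zone 37N: λ₀ = 39°, k₀ = 0.9996, false easting 500000 m.
Meridian distance M = (N − FN)/k₀ = 6168801.9 m.
Inverse transverse Mercator on WGS84 gives φ = 55.64130034°, λ = 38.37709967°.

lat 55.64130°, lon 38.37710°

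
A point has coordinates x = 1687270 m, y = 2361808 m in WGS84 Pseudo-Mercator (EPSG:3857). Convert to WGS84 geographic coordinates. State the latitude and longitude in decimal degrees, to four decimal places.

lat 20.7476°, lon 15.1570°

R = 6378137 m. λ = x/R = 15.15700429°.
φ = 2·arctan(exp(y/R)) − 90° = 2·arctan(1.44817) − 90° = 20.74760080°.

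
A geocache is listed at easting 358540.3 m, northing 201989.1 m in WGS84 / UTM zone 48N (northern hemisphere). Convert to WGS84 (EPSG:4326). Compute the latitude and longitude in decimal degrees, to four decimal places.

Zone 48N: λ₀ = 105°, k₀ = 0.9996, false easting 500000 m.
Meridian distance M = (N − FN)/k₀ = 202069.9 m.
Inverse transverse Mercator on WGS84 gives φ = 1.82699962°, λ = 103.72820008°.

lat 1.8270°, lon 103.7282°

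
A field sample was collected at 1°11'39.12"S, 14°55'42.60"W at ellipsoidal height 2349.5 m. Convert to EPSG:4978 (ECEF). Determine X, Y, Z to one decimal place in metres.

WGS84: a = 6378137 m, e² = 0.006694380; N(φ) = a/√(1−e²sin²φ) = 6378146.273 m.
X = (N+h)·cosφ·cosλ = 6163802.565 m; Y = (N+h)·cosφ·sinλ = -1643344.546 m; Z = (N(1−e²)+h)·sinφ = -132087.398 m.

X 6163802.6 m, Y -1643344.5 m, Z -132087.4 m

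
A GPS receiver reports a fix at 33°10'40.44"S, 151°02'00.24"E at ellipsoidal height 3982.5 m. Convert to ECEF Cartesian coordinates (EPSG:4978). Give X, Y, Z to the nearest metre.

X -4678134 m, Y 2589568 m, Z -3472668 m

WGS84: a = 6378137 m, e² = 0.006694380; N(φ) = a/√(1−e²sin²φ) = 6384540.010 m.
X = (N+h)·cosφ·cosλ = -4678133.891 m; Y = (N+h)·cosφ·sinλ = 2589568.124 m; Z = (N(1−e²)+h)·sinφ = -3472668.442 m.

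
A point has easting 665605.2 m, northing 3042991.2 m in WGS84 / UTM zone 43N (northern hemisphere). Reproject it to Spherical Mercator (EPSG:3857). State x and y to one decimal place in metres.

x 8535588.9 m, y 3186143.0 m

Unproject from UTM 43N (λ₀ = 75°) → φ = 27.50050027°, λ = 76.67650012°.
Web Mercator (R = 6378137 m): x = 8535588.949 m, y = 3186143.018 m.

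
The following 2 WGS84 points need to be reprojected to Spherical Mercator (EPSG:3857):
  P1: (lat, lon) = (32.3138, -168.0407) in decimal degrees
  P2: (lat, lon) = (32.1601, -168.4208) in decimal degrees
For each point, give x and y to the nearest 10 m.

Web Mercator: x = R·λ, y = R·ln tan(π/4+φ/2), R = 6378137 m.
P1 (32.3138°, -168.0407°) → (-18706205.157, 3804572.606) m.
P2 (32.1601°, -168.4208°) → (-18748517.695, 3784344.636) m.

P1: x -18706210 m, y 3804570 m; P2: x -18748520 m, y 3784340 m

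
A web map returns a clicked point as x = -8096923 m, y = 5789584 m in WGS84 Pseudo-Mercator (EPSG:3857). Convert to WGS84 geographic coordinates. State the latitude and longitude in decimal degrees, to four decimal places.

R = 6378137 m. λ = x/R = -72.73589685°.
φ = 2·arctan(exp(y/R)) − 90° = 2·arctan(2.47867) − 90° = 46.05759707°.

lat 46.0576°, lon -72.7359°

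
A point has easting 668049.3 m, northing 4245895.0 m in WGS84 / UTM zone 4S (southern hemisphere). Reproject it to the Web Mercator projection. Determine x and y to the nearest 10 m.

Unproject from UTM 4S (λ₀ = -159°) → φ = -51.91230044°, λ = -156.55670026°.
Web Mercator (R = 6378137 m): x = -17427812.153 m, y = -6784283.755 m.

x -17427810 m, y -6784280 m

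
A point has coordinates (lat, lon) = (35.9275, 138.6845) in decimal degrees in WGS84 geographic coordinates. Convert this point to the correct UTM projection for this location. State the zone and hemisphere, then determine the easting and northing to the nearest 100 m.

Longitude 138.6845° lies in the 6° band [138°, 144°), giving zone 54; latitude is north of the equator, so 54N.
Zone 54 central meridian λ₀ = 6×54 − 183 = 141°; Δλ = -2.3155°.
Transverse Mercator on WGS84 with k₀ = 0.9996 gives E = 291100.780 m, N = 3978384.775 m.

Zone 54N: E 291100 m, N 3978400 m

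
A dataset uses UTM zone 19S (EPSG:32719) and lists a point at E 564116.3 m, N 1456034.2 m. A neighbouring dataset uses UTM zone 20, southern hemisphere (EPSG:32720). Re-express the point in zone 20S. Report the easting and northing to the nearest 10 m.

E 413090 m, N 1454870 m

UTM 19S → geographic: φ = -76.96239993°, λ = -66.45320081°.
UTM 20S (λ₀ = -63°) forward: E = 413086.381 m, N = 1454870.239 m.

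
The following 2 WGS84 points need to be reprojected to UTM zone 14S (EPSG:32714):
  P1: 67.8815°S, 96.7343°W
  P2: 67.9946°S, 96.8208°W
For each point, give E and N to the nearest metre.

UTM zone 14S: λ₀ = -99°, k₀ = 0.9996.
P1 (-67.8815°, -96.7343°) → (595183.555, 2468603.544) m.
P2 (-67.9946°, -96.8208°) → (591106.453, 2456131.146) m.

P1: E 595184 m, N 2468604 m; P2: E 591106 m, N 2456131 m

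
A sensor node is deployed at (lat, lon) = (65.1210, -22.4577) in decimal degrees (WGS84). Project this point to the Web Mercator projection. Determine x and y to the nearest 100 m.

x -2500000 m, y 9640300 m

Web Mercator is spherical with R = a = 6378137 m.
x = R·λ = 6378137 × -0.391960807 = -2499979.728 m.
y = R·ln tan(π/4 + φ/2) = 6378137 × 1.511462650 = 9640315.851 m.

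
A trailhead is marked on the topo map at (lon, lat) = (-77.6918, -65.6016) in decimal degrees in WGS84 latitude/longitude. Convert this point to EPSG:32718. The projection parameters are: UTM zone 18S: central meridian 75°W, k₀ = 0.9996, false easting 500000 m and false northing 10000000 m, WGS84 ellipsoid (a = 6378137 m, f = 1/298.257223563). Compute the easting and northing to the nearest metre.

Zone 18 central meridian λ₀ = 6×18 − 183 = -75°; Δλ = -2.6918°.
Transverse Mercator on WGS84 with k₀ = 0.9996 gives E = 375955.620 m, N = 2721841.302 m.

E 375956 m, N 2721841 m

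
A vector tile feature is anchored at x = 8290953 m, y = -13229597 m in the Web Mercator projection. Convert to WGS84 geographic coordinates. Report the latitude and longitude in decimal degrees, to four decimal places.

R = 6378137 m. λ = x/R = 74.47889800°.
φ = 2·arctan(exp(y/R)) − 90° = 2·arctan(0.12566) − 90° = -75.67599973°.

lat -75.6760°, lon 74.4789°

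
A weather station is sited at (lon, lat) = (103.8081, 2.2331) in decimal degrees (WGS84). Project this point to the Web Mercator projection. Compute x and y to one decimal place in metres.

Web Mercator is spherical with R = a = 6378137 m.
x = R·λ = 6378137 × 1.811793135 = 11555864.832 m.
y = R·ln tan(π/4 + φ/2) = 6378137 × 0.038984819 = 248650.515 m.

x 11555864.8 m, y 248650.5 m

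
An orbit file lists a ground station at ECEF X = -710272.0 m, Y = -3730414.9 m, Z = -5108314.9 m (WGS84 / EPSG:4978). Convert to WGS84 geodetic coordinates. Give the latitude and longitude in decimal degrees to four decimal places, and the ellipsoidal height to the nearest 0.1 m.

λ = atan2(Y, X) = -100.78010012°; p = √(X²+Y²) = 3797430.9 m.
Bowring's method on WGS84 (a = 6378137 m, b = 6356752.314 m) gives φ = -53.55760003°, h = 828.915 m.

lat -53.5576°, lon -100.7801°, h 828.9 m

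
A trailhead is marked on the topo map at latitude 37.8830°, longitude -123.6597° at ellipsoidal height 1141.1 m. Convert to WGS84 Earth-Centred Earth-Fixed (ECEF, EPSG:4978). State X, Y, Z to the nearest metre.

X -2794195 m, Y -4196109 m, Z 3895903 m

WGS84: a = 6378137 m, e² = 0.006694380; N(φ) = a/√(1−e²sin²φ) = 6386202.036 m.
X = (N+h)·cosφ·cosλ = -2794194.686 m; Y = (N+h)·cosφ·sinλ = -4196108.981 m; Z = (N(1−e²)+h)·sinφ = 3895903.037 m.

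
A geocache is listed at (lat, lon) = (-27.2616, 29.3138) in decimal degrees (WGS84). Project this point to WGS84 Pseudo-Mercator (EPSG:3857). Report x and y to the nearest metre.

Web Mercator is spherical with R = a = 6378137 m.
x = R·λ = 6378137 × 0.511622326 = 3263197.289 m.
y = R·ln tan(π/4 + φ/2) = 6378137 × -0.494845658 = -3156193.402 m.

x 3263197 m, y -3156193 m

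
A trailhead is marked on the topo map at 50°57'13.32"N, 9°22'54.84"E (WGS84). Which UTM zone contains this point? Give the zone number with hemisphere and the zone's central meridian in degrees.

UTM zone = ⌊(λ + 180)/6⌋ + 1; 9.3819° ∈ [6°, 12°) → zone 32.
Hemisphere: N (φ ≥ 0).
Central meridian λ₀ = 6×32 − 183 = 9°.

Zone 32N, central meridian 9°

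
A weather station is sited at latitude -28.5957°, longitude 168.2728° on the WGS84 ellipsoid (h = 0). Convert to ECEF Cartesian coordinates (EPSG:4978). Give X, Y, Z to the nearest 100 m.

X -5487400 m, Y 1139100 m, Z -3034600 m

WGS84: a = 6378137 m, e² = 0.006694380; N(φ) = a/√(1−e²sin²φ) = 6383033.284 m.
X = (N+h)·cosφ·cosλ = -5487439.525 m; Y = (N+h)·cosφ·sinλ = 1139111.133 m; Z = (N(1−e²)+h)·sinφ = -3034633.560 m.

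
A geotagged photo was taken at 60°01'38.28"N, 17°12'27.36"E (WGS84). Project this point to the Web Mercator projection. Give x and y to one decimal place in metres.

Web Mercator is spherical with R = a = 6378137 m.
x = R·λ = 6378137 × 0.300329276 = 1915541.270 m.
y = R·ln tan(π/4 + φ/2) = 6378137 × 1.317911240 = 8405818.444 m.

x 1915541.3 m, y 8405818.4 m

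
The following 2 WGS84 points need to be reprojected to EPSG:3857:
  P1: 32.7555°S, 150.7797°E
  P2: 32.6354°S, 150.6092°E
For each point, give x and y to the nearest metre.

P1: x 16784719 m, y -3862895 m; P2: x 16765739 m, y -3847009 m

Web Mercator: x = R·λ, y = R·ln tan(π/4+φ/2), R = 6378137 m.
P1 (-32.7555°, 150.7797°) → (16784719.426, -3862895.465) m.
P2 (-32.6354°, 150.6092°) → (16765739.453, -3847008.807) m.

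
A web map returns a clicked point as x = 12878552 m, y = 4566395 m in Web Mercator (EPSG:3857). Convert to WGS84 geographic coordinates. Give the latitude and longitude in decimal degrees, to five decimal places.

R = 6378137 m. λ = x/R = 115.69000099°.
φ = 2·arctan(exp(y/R)) − 90° = 2·arctan(2.04612) − 90° = 37.90769921°.

lat 37.90770°, lon 115.69000°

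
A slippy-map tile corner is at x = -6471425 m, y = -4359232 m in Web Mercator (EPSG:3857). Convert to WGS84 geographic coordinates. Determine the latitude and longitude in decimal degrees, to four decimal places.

R = 6378137 m. λ = x/R = -58.13379988°.
φ = 2·arctan(exp(y/R)) − 90° = 2·arctan(0.50486) − 90° = -36.42480192°.

lat -36.4248°, lon -58.1338°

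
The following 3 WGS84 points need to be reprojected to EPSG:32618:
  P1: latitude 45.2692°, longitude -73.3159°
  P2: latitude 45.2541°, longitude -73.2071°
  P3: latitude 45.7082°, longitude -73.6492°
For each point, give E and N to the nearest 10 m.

P1: E 632110 m, N 5014240 m; P2: E 640680 m, N 5012740 m; P3: E 605140 m, N 5062510 m

UTM zone 18N: λ₀ = -75°, k₀ = 0.9996.
P1 (45.2692°, -73.3159°) → (632109.677, 5014235.337) m.
P2 (45.2541°, -73.2071°) → (640681.800, 5012741.881) m.
P3 (45.7082°, -73.6492°) → (605143.805, 5062514.599) m.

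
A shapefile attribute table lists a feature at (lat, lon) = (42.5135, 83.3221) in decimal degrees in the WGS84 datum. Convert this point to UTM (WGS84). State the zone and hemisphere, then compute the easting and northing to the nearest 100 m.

Zone 44N: E 690800 m, N 4709400 m

Longitude 83.3221° lies in the 6° band [78°, 84°), giving zone 44; latitude is north of the equator, so 44N.
Zone 44 central meridian λ₀ = 6×44 − 183 = 81°; Δλ = +2.3221°.
Transverse Mercator on WGS84 with k₀ = 0.9996 gives E = 690761.545 m, N = 4709405.100 m.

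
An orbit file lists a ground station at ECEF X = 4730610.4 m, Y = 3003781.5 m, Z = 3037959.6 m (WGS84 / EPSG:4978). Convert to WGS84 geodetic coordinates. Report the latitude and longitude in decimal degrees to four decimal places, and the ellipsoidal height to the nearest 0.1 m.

λ = atan2(Y, X) = 32.41419992°; p = √(X²+Y²) = 5603693.3 m.
Bowring's method on WGS84 (a = 6378137 m, b = 6356752.314 m) gives φ = 28.62520049°, h = 951.290 m.

lat 28.6252°, lon 32.4142°, h 951.3 m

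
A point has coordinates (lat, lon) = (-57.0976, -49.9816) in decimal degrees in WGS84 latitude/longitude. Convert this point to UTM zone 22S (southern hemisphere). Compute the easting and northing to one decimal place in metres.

E 561702.3 m, N 3671289.2 m

Zone 22 central meridian λ₀ = 6×22 − 183 = -51°; Δλ = +1.0184°.
Transverse Mercator on WGS84 with k₀ = 0.9996 gives E = 561702.263 m, N = 3671289.196 m.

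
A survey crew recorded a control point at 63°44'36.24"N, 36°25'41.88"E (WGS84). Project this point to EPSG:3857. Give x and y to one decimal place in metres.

Web Mercator is spherical with R = a = 6378137 m.
x = R·λ = 6378137 × 0.635793776 = 4055179.806 m.
y = R·ln tan(π/4 + φ/2) = 6378137 × 1.455738655 = 9284900.579 m.

x 4055179.8 m, y 9284900.6 m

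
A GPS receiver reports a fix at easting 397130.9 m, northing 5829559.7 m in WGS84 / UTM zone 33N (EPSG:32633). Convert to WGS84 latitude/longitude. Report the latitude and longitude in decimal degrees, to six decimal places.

lat 52.606300°, lon 13.480900°

Zone 33N: λ₀ = 15°, k₀ = 0.9996, false easting 500000 m.
Meridian distance M = (N − FN)/k₀ = 5831892.5 m.
Inverse transverse Mercator on WGS84 gives φ = 52.60630042°, λ = 13.48090040°.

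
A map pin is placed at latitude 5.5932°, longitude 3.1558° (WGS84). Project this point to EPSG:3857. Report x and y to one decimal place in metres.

x 351302.0 m, y 623623.4 m

Web Mercator is spherical with R = a = 6378137 m.
x = R·λ = 6378137 × 0.055079101 = 351302.049 m.
y = R·ln tan(π/4 + φ/2) = 6378137 × 0.097775173 = 623623.446 m.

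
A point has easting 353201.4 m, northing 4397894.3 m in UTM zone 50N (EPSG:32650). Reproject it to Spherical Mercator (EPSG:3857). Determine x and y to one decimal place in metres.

x 12833723.5 m, y 4825090.4 m

Unproject from UTM 50N (λ₀ = 117°) → φ = 39.71829994°, λ = 115.28729991°.
Web Mercator (R = 6378137 m): x = 12833723.521 m, y = 4825090.440 m.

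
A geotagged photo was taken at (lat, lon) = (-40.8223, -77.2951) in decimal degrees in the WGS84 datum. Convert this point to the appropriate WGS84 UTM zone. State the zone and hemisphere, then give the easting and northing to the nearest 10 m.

Zone 18S: E 306450 m, N 5478430 m

Longitude -77.2951° lies in the 6° band [-78°, -72°), giving zone 18; latitude is south of the equator, so 18S.
Zone 18 central meridian λ₀ = 6×18 − 183 = -75°; Δλ = -2.2951°.
Transverse Mercator on WGS84 with k₀ = 0.9996 gives E = 306453.480 m, N = 5478434.191 m.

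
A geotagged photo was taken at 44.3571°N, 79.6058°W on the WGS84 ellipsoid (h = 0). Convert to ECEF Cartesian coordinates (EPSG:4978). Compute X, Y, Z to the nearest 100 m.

X 824100 m, Y -4492900 m, Z 4436500 m

WGS84: a = 6378137 m, e² = 0.006694380; N(φ) = a/√(1−e²sin²φ) = 6388597.567 m.
X = (N+h)·cosφ·cosλ = 824124.869 m; Y = (N+h)·cosφ·sinλ = -4492864.759 m; Z = (N(1−e²)+h)·sinφ = 4436548.522 m.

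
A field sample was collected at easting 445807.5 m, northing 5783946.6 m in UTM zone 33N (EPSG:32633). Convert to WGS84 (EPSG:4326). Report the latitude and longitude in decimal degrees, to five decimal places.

lat 52.20330°, lon 14.20700°

Zone 33N: λ₀ = 15°, k₀ = 0.9996, false easting 500000 m.
Meridian distance M = (N − FN)/k₀ = 5786261.1 m.
Inverse transverse Mercator on WGS84 gives φ = 52.20330037°, λ = 14.20699993°.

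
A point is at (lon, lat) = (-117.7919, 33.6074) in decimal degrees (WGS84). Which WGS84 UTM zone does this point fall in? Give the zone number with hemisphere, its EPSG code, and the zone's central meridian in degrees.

UTM zone = ⌊(λ + 180)/6⌋ + 1; -117.7919° ∈ [-120°, -114°) → zone 11.
Hemisphere: N (φ ≥ 0).
Central meridian λ₀ = 6×11 − 183 = -117°.
EPSG code: 32611.

Zone 11N (EPSG:32611), central meridian -117°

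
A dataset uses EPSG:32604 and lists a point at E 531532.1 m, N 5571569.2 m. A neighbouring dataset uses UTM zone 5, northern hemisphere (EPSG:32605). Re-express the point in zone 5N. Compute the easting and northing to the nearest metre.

UTM 4N → geographic: φ = 50.29540012°, λ = -158.55730045°.
UTM 5N (λ₀ = -153°) forward: E = 104284.508 m, N = 5586261.071 m.

E 104285 m, N 5586261 m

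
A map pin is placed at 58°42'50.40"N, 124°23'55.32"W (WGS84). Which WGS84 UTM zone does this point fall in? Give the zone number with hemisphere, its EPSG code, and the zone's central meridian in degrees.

Zone 10N (EPSG:32610), central meridian -123°

UTM zone = ⌊(λ + 180)/6⌋ + 1; -124.3987° ∈ [-126°, -120°) → zone 10.
Hemisphere: N (φ ≥ 0).
Central meridian λ₀ = 6×10 − 183 = -123°.
EPSG code: 32610.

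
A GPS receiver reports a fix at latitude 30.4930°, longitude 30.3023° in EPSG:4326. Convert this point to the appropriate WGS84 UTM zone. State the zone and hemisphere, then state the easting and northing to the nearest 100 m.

Longitude 30.3023° lies in the 6° band [30°, 36°), giving zone 36; latitude is north of the equator, so 36N.
Zone 36 central meridian λ₀ = 6×36 − 183 = 33°; Δλ = -2.6977°.
Transverse Mercator on WGS84 with k₀ = 0.9996 gives E = 241062.006 m, N = 3376510.491 m.

Zone 36N: E 241100 m, N 3376500 m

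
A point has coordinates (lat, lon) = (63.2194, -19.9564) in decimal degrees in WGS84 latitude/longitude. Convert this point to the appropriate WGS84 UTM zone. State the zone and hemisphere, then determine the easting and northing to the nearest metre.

Zone 27N: E 552462 m, N 7010461 m

Longitude -19.9564° lies in the 6° band [-24°, -18°), giving zone 27; latitude is north of the equator, so 27N.
Zone 27 central meridian λ₀ = 6×27 − 183 = -21°; Δλ = +1.0436°.
Transverse Mercator on WGS84 with k₀ = 0.9996 gives E = 552462.175 m, N = 7010461.052 m.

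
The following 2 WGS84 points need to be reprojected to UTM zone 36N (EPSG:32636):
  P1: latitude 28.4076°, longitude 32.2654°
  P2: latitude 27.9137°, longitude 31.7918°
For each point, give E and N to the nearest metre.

UTM zone 36N: λ₀ = 33°, k₀ = 0.9996.
P1 (28.4076°, 32.2654°) → (428044.789, 3142575.110) m.
P2 (27.9137°, 31.7918°) → (381107.236, 3088229.432) m.

P1: E 428045 m, N 3142575 m; P2: E 381107 m, N 3088229 m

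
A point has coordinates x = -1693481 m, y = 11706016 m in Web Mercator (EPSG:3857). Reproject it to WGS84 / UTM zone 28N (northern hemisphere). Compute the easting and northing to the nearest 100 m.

E 492600 m, N 7974300 m

Web Mercator inverse (R = 6378137 m) → φ = 71.86860099°, λ = -15.21279866°.
UTM 28N forward: E = 492608.745 m, N = 7974289.191 m.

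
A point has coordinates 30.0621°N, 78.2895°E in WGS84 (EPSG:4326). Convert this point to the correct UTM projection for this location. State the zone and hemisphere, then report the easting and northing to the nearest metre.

Zone 44N: E 238693 m, N 3328764 m

Longitude 78.2895° lies in the 6° band [78°, 84°), giving zone 44; latitude is north of the equator, so 44N.
Zone 44 central meridian λ₀ = 6×44 − 183 = 81°; Δλ = -2.7105°.
Transverse Mercator on WGS84 with k₀ = 0.9996 gives E = 238692.562 m, N = 3328764.254 m.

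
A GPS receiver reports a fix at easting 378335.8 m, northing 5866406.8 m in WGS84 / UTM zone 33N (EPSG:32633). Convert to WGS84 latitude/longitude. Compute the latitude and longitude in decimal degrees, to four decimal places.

lat 52.9335°, lon 13.1898°

Zone 33N: λ₀ = 15°, k₀ = 0.9996, false easting 500000 m.
Meridian distance M = (N − FN)/k₀ = 5868754.3 m.
Inverse transverse Mercator on WGS84 gives φ = 52.93350011°, λ = 13.18980072°.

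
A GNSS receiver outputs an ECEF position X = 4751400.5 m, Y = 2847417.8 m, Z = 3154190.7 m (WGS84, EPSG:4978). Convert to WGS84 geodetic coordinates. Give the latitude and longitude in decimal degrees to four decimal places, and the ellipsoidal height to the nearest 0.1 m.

lat 29.8239°, lon 30.9334°, h 1482.8 m

λ = atan2(Y, X) = 30.93340060°; p = √(X²+Y²) = 5539277.5 m.
Bowring's method on WGS84 (a = 6378137 m, b = 6356752.314 m) gives φ = 29.82390043°, h = 1482.803 m.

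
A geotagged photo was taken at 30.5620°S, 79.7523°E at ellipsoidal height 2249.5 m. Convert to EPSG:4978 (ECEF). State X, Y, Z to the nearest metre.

WGS84: a = 6378137 m, e² = 0.006694380; N(φ) = a/√(1−e²sin²φ) = 6383663.750 m.
X = (N+h)·cosφ·cosλ = 978254.955 m; Y = (N+h)·cosφ·sinλ = 5411061.251 m; Z = (N(1−e²)+h)·sinφ = -3225318.791 m.

X 978255 m, Y 5411061 m, Z -3225319 m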